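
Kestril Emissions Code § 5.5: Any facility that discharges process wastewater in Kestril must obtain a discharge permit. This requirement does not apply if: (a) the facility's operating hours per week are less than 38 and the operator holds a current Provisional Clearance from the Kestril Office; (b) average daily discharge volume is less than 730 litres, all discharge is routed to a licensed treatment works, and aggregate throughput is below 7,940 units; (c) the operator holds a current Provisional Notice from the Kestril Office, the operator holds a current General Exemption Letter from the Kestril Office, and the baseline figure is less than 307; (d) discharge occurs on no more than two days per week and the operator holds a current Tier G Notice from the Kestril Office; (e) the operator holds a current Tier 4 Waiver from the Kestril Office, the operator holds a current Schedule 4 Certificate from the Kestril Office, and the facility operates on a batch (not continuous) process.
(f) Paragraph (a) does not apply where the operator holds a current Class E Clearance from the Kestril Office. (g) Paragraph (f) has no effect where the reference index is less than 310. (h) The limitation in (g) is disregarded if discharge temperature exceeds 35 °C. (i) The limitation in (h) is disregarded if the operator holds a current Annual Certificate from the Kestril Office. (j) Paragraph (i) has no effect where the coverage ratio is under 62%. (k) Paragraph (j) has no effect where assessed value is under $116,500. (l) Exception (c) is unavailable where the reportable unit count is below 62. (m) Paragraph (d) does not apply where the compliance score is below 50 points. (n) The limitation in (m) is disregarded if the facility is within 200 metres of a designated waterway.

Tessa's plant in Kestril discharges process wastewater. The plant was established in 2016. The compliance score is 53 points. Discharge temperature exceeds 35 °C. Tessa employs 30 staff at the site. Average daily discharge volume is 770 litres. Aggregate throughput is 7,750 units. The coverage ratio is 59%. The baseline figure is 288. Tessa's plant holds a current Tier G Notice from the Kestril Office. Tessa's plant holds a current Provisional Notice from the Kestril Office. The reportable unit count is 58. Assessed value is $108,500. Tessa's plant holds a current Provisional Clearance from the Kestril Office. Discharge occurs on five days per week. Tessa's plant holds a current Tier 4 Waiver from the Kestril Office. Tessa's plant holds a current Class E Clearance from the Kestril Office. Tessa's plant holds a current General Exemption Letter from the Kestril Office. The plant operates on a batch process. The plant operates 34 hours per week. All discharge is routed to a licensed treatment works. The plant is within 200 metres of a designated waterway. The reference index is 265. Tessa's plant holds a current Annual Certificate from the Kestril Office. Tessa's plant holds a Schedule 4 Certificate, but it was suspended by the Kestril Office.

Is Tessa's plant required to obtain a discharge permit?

Exception (a)'s conditions are all satisfied: the facility's operating hours per week are 34, less than the 38 limit; a current Provisional Clearance is held. Under paragraphs (f)–(k): (f) would limit (a) — a current Class E Clearance is held — but (g) sets (f) aside: (g) is triggered — the reference index is 265, less than the 310 limit. (h) would limit (g) — discharge temperature exceeds 35 °C — but (i) sets (h) aside: (i) is triggered — a current Annual Certificate is held. (j) would limit (i) — the coverage ratio is 59%, under the 62% limit — but (k) sets (j) aside: (k) operates against (j): assessed value is $108,500, under the $116,500 limit. Exception (a) stands.
Exception (b) fails — average daily discharge volume is 770 litres, not less than 730 litres.
All of (c)'s requirements are met (a current Provisional Notice is held; a current General Exemption Letter is held; the baseline figure is 288, less than the 307 limit). However, paragraph (l) must be considered: (l) operates against (c): the reportable unit count is 58, below the 62 limit. Exception (c) does not apply.
Exception (d) requires that discharge occurs on no more than two days per week; but discharge occurs on five days per week, so (d) is unavailable.
Exception (e) does not apply: the Schedule 4 Certificate is not current.

No — exception (a) applies; Tessa's plant is not required to obtain a discharge permit.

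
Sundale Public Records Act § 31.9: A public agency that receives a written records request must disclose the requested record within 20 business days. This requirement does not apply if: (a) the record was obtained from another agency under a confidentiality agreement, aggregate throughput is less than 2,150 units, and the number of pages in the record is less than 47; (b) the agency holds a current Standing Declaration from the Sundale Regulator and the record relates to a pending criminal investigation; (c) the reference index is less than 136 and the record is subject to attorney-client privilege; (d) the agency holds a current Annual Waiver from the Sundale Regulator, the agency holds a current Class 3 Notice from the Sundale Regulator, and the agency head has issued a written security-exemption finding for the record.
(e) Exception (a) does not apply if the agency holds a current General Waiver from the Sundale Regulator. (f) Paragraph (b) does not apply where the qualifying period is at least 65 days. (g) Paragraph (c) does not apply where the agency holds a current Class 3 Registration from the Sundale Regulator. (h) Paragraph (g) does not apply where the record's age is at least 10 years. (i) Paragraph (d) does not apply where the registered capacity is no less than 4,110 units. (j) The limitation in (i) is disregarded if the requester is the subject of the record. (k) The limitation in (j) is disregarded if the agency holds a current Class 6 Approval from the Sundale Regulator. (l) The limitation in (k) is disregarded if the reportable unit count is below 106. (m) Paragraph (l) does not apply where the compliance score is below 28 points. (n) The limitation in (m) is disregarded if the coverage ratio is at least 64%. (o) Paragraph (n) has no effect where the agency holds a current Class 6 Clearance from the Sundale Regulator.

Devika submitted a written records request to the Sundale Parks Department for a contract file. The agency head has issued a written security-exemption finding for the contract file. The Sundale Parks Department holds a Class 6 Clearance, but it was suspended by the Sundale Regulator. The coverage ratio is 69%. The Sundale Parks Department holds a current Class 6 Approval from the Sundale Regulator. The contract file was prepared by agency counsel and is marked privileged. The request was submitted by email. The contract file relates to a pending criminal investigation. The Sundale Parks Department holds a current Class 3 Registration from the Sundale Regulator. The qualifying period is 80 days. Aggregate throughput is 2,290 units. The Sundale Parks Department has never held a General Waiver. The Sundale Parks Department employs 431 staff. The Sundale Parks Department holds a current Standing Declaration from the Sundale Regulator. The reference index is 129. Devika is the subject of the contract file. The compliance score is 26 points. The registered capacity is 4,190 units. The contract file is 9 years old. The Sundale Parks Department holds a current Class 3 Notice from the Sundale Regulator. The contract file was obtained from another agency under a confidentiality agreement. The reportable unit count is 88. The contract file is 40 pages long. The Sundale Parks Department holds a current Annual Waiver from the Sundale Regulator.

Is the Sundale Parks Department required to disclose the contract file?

Exception (a) requires that aggregate throughput is less than 2,150 units; but aggregate throughput is 2,290 units, not less than 2,150 units, so (a) is unavailable.
Exception (b)'s conditions are all satisfied: a current Standing Declaration is held; the contract file relates to a pending investigation. Turning to paragraph (f): (f) is triggered — the qualifying period is 80 days, meeting the 65 days threshold. So (b) is unavailable.
Exception (c) is satisfied on its face — the reference index is 129, less than the 136 limit; the contract file is privileged. However, paragraphs (g)–(h) must be considered: (g) operates against (c): a current Class 3 Registration is held. (h), which would lift (g), does not operate here — the record's age is 9 years, short of 10 years. So (c) is unavailable.
Exception (d) is satisfied on its face — a current Annual Waiver is held; a current Class 3 Notice is held; a written security-exemption finding has been issued. As to paragraphs (i)–(o): (i) operates (the registered capacity is 4,190 units, meeting the 4,110 units threshold), but yields to (j): (j) operates against (i): Devika is the subject of the contract file. (k) is engaged (a current Class 6 Approval is held), but is overridden by (l): (l) operates against (k): the reportable unit count is 88, below the 106 limit. (m) is triggered (the compliance score is 26 points, below the 28 points limit), but yields to (n): (n) applies — the coverage ratio is 69%, meeting the 64% threshold. (o) is not triggered (there is no Class 6 Clearance in force), so (n) stands. (d) remains available.

No — exception (d) applies; the Sundale Parks Department is not required to disclose the contract file.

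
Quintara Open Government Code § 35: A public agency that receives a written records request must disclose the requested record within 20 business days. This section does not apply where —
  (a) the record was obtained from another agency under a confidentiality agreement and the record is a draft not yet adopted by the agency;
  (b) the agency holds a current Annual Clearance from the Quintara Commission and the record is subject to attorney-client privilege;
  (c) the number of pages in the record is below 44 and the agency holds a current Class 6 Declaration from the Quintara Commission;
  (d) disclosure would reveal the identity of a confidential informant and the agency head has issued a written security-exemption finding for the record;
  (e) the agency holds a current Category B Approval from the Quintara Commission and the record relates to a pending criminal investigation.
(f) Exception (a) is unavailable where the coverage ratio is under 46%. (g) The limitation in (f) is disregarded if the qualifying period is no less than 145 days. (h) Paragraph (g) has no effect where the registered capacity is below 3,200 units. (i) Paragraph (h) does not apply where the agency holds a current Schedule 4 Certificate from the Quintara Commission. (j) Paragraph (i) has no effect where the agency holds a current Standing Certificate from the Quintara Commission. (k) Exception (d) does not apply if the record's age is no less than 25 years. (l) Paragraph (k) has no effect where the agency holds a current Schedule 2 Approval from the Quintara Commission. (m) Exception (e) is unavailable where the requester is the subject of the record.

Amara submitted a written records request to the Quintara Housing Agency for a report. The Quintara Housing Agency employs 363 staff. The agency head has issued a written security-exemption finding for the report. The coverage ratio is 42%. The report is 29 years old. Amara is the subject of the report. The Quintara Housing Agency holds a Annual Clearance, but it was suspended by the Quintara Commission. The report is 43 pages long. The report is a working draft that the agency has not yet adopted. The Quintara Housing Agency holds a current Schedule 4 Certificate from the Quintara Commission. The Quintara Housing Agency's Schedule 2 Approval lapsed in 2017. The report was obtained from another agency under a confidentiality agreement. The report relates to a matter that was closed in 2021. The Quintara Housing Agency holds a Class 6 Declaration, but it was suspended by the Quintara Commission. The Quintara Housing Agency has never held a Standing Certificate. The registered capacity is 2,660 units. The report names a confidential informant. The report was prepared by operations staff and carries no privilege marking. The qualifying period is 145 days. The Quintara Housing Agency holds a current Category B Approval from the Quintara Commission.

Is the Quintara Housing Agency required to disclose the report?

Exception (a)'s conditions are all satisfied: the report was obtained under a confidentiality agreement; the report is an unadopted draft. Applying paragraphs (f)–(j): (f) would limit (a) — the coverage ratio is 42%, under the 46% limit — but (g) sets (f) aside: (g) is engaged — the qualifying period is 145 days, meeting the 145 days threshold. (h) would limit (g) — the registered capacity is 2,660 units, below the 3,200 units limit — but (i) sets (h) aside: (i) operates against (h): a current Schedule 4 Certificate is held. (j) is not triggered (the Standing Certificate is not current), so (i) stands. So (a) applies.
Exception (b) requires that the agency holds a current Annual Clearance from the Quintara Commission; but the Annual Clearance is not current, so (b) is unavailable.
Exception (c) requires that the agency holds a current Class 6 Declaration from the Quintara Commission; but no current Class 6 Declaration is held, so (c) is unavailable.
Exception (d)'s conditions are all satisfied: the report names a confidential informant; a written security-exemption finding has been issued. But applying paragraphs (k)–(l): (k) operates against (d): the record's age is 29 years, meeting the 25 years threshold. (l), which would lift (k), is not triggered — the Schedule 2 Approval is not current. So (d) is unavailable.
Exception (e) requires that the record relates to a pending criminal investigation; but the report relates to a closed matter, so (e) is unavailable.

No — exception (a) applies; the Quintara Housing Agency is not required to disclose the report.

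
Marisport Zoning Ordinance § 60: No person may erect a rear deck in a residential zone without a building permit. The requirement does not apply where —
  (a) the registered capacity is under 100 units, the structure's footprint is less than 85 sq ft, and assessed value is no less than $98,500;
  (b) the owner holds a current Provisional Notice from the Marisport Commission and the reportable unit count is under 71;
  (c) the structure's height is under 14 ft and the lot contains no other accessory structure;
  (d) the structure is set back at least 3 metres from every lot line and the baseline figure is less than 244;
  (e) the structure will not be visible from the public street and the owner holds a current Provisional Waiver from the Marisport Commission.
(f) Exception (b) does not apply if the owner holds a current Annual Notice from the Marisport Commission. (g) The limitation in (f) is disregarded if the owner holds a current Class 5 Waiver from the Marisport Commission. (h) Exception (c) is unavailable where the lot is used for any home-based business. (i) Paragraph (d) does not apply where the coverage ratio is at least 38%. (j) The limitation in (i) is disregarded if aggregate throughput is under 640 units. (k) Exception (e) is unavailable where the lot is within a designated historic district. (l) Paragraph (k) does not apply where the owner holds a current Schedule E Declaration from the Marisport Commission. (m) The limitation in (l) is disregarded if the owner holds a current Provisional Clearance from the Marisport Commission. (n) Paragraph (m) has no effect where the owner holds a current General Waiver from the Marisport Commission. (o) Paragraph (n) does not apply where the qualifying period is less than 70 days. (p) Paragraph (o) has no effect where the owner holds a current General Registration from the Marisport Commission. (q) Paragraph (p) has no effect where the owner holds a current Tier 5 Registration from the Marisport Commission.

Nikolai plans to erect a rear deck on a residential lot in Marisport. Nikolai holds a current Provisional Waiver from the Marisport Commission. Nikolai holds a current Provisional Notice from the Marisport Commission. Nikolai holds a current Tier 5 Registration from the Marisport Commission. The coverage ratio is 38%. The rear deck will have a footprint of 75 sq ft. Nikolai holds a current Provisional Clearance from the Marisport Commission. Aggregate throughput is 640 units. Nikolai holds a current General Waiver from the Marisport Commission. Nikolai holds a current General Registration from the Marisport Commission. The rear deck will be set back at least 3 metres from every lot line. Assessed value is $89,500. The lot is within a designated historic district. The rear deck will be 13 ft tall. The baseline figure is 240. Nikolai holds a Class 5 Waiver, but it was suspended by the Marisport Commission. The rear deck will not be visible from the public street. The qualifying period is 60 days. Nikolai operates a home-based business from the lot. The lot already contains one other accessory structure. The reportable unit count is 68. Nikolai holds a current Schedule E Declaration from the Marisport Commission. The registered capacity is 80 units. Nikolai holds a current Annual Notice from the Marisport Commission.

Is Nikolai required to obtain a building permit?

Yes — Nikolai must obtain a building permit.

Exception (a) does not apply: assessed value is $89,500, short of $98,500.
Exception (b)'s conditions are all satisfied: a current Provisional Notice is held; the reportable unit count is 68, under the 71 limit. But: (f) operates against (b): a current Annual Notice is held. (g), which would lift (f), is not triggered — there is no Class 5 Waiver in force. Exception (b) does not apply.
Exception (c) fails — the lot already has another accessory structure.
Exception (d): the setback is at least 3 m on every side; the baseline figure is 240, less than the 244 limit — every condition holds. But: (i) operates — the coverage ratio is 38%, meeting the 38% threshold. (j), which would lift (i), is not triggered — aggregate throughput is 640 units, not under 640 units. (d) is therefore removed.
Exception (e): the structure will not be visible from the street; a current Provisional Waiver is held — every condition holds. But: (k) operates against (e): the lot is in a historic district. (l) would limit (k) — a current Schedule E Declaration is held — but (m) sets (l) aside: (m) operates against (l): a current Provisional Clearance is held. (n) would limit (m) — a current General Waiver is held — but (o) sets (n) aside: (o) operates — the qualifying period is 60 days, less than the 70 days limit. (p) would limit (o) — a current General Registration is held — but (q) sets (p) aside: (q) is triggered — a current Tier 5 Registration is held. (e) is therefore removed.
None of the exceptions is available; § 60 applies in full.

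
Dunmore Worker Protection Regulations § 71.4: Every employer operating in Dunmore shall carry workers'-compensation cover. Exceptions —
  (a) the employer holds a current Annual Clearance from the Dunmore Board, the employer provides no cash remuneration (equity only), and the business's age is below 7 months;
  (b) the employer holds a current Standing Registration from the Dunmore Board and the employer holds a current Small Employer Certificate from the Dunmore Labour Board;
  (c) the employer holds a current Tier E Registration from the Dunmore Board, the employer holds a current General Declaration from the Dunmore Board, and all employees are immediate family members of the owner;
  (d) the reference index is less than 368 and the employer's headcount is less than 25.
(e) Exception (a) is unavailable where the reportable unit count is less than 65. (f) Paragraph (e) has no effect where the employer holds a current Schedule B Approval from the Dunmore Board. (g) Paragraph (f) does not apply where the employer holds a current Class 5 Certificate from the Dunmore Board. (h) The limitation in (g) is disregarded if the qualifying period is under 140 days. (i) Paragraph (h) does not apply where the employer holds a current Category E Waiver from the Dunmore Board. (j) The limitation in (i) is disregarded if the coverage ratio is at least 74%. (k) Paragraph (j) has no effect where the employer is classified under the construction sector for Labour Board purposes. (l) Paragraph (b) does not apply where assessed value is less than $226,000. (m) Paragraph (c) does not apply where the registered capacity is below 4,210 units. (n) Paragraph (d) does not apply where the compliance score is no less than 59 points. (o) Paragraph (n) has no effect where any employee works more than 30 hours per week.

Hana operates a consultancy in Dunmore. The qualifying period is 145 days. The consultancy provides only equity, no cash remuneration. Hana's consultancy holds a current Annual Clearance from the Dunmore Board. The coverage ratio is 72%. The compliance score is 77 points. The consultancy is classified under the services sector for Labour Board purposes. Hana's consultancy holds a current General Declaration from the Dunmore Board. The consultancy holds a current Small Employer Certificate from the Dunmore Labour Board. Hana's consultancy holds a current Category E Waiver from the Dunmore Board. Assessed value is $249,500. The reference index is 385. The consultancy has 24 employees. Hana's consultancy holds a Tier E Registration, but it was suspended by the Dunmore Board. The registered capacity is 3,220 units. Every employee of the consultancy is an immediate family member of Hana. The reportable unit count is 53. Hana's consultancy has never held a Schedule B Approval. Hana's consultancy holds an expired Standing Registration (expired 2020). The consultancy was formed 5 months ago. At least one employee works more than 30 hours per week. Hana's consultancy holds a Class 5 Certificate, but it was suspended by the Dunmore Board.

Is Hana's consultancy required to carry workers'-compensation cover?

Yes — Hana's consultancy must carry workers'-compensation cover.

Exception (a)'s conditions are all satisfied: a current Annual Clearance is held; remuneration is equity-only; the business's age is 5 months, below the 7 months limit. However, paragraphs (e)–(k) must be considered: (e) operates against (a): the reportable unit count is 53, less than the 65 limit. (f), which would lift (e), does not operate here — the Schedule B Approval is not current. (a) is therefore removed.
Exception (b) requires that the employer holds a current Standing Registration from the Dunmore Board; but no current Standing Registration is held, so (b) is unavailable.
Exception (c) fails — the Tier E Registration is not current.
Exception (d) fails — the reference index is 385, not less than 368.
No exception displaces § 71.4.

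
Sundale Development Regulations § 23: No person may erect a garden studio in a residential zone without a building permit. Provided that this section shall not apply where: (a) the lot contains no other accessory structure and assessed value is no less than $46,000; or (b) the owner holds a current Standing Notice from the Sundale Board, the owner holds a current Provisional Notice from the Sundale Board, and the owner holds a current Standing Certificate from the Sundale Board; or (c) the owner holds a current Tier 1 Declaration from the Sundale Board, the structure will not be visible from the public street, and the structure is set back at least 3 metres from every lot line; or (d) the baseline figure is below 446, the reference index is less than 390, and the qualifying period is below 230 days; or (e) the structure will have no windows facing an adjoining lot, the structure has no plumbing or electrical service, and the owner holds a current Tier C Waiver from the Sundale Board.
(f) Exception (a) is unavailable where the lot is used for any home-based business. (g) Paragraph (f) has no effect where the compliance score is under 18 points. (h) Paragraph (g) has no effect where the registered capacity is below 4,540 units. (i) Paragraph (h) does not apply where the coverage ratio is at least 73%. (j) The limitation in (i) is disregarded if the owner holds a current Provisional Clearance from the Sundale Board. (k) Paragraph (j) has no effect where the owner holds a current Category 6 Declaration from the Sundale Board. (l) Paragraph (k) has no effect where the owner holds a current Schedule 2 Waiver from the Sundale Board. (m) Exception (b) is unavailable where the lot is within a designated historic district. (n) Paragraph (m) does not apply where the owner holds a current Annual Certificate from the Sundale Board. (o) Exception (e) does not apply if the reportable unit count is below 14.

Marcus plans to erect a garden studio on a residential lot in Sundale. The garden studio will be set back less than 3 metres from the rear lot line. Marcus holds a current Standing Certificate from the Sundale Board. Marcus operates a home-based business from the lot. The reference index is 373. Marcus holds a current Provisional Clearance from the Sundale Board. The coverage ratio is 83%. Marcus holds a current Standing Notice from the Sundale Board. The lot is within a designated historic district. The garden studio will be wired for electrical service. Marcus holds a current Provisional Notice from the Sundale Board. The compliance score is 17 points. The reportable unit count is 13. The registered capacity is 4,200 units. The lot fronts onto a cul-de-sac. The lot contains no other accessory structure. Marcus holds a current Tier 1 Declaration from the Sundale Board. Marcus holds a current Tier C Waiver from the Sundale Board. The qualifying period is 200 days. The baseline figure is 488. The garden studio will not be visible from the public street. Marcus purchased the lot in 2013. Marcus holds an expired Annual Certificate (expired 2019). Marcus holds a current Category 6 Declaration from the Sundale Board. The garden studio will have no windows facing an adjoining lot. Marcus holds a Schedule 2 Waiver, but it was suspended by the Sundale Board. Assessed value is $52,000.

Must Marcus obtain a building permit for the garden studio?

Exception (a)'s conditions are all satisfied: the lot has no other accessory structure; assessed value is $52,000, meeting the $46,000 threshold. Applying paragraphs (f)–(l): (f) is engaged (a home-based business operates on the lot), but is displaced by (g): (g) operates — the compliance score is 17 points, under the 18 points limit. (h) applies (the registered capacity is 4,200 units, below the 4,540 units limit), but is overridden by (i): (i) operates against (h): the coverage ratio is 83%, meeting the 73% threshold. (j) would limit (i) — a current Provisional Clearance is held — but (k) sets (j) aside: (k) operates against (j): a current Category 6 Declaration is held. (l), which would lift (k), is not engaged — there is no Schedule 2 Waiver in force. So (a) applies.
Exception (b): a current Standing Notice is held; a current Provisional Notice is held; a current Standing Certificate is held — every condition holds. However, paragraphs (m)–(n) must be considered: (m) operates — the lot is in a historic district. (n) is inapplicable (the Annual Certificate is not current), so (m) stands. (b) is therefore removed.
Exception (c) does not apply: the rear setback is under 3 m.
Exception (d) requires that the baseline figure is below 446; but the baseline figure is 488, not below 446, so (d) is unavailable.
Exception (e) requires that the structure has no plumbing or electrical service; but electrical service is planned, so (e) is unavailable.

No — exception (a) applies; Marcus does not need a building permit.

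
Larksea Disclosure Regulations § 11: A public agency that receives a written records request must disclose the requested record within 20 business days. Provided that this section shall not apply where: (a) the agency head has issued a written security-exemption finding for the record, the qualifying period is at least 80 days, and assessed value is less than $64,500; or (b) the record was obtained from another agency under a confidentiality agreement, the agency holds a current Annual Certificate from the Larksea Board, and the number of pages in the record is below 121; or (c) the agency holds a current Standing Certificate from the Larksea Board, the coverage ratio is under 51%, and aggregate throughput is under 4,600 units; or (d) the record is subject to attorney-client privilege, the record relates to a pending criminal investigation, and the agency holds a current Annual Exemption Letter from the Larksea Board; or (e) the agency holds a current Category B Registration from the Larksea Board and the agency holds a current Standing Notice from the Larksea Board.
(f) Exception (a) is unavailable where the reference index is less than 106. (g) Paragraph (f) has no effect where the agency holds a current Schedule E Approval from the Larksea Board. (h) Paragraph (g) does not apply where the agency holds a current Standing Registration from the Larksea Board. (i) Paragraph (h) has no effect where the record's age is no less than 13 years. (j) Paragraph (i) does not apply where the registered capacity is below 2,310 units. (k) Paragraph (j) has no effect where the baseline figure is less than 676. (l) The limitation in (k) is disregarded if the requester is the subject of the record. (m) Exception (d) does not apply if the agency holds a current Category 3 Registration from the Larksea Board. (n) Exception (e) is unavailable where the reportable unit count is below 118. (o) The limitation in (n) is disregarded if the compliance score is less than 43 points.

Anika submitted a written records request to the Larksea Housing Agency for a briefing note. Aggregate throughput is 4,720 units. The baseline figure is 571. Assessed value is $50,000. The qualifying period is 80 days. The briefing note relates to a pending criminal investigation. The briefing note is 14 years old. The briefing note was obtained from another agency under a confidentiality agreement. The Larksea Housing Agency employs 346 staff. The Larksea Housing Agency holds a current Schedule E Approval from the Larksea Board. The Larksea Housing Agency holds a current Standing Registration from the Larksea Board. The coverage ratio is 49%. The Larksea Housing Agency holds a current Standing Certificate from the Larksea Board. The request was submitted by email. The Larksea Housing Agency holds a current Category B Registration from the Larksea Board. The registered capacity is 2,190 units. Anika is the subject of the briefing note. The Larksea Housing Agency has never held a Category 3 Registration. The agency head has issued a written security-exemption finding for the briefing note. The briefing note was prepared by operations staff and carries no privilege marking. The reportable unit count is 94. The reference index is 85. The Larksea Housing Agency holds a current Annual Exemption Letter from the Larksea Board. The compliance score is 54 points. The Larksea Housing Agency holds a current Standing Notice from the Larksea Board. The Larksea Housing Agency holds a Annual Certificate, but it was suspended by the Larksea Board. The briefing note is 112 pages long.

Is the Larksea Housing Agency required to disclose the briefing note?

Yes — the Larksea Housing Agency must disclose the briefing note.

Exception (a) is satisfied on its face — a written security-exemption finding has been issued; the qualifying period is 80 days, meeting the 80 days threshold; assessed value is $50,000, less than the $64,500 limit. But: (f) is triggered — the reference index is 85, less than the 106 limit. (g) operates (a current Schedule E Approval is held), but yields to (h): (h) operates against (g): a current Standing Registration is held. (i) operates (the record's age is 14 years, meeting the 13 years threshold), but is displaced by (j): (j) operates against (i): the registered capacity is 2,190 units, below the 2,310 units limit. (k) applies (the baseline figure is 571, less than the 676 limit), but is displaced by (l): (l) operates — Anika is the subject of the briefing note. (a) is therefore removed.
Exception (b) fails — there is no Annual Certificate in force.
Exception (c) fails — aggregate throughput is 4,720 units, not under 4,600 units.
Exception (d) requires that the record is subject to attorney-client privilege; but the briefing note carries no privilege marking, so (d) is unavailable.
All of (e)'s requirements are met (a current Category B Registration is held; a current Standing Notice is held). Turning to paragraphs (n)–(o): (n) operates against (e): the reportable unit count is 94, below the 118 limit. (o), which would lift (n), does not operate here — the compliance score is 54 points, not less than 43 points. So (e) is unavailable.
No exception is made out. the Larksea Housing Agency falls within the general rule.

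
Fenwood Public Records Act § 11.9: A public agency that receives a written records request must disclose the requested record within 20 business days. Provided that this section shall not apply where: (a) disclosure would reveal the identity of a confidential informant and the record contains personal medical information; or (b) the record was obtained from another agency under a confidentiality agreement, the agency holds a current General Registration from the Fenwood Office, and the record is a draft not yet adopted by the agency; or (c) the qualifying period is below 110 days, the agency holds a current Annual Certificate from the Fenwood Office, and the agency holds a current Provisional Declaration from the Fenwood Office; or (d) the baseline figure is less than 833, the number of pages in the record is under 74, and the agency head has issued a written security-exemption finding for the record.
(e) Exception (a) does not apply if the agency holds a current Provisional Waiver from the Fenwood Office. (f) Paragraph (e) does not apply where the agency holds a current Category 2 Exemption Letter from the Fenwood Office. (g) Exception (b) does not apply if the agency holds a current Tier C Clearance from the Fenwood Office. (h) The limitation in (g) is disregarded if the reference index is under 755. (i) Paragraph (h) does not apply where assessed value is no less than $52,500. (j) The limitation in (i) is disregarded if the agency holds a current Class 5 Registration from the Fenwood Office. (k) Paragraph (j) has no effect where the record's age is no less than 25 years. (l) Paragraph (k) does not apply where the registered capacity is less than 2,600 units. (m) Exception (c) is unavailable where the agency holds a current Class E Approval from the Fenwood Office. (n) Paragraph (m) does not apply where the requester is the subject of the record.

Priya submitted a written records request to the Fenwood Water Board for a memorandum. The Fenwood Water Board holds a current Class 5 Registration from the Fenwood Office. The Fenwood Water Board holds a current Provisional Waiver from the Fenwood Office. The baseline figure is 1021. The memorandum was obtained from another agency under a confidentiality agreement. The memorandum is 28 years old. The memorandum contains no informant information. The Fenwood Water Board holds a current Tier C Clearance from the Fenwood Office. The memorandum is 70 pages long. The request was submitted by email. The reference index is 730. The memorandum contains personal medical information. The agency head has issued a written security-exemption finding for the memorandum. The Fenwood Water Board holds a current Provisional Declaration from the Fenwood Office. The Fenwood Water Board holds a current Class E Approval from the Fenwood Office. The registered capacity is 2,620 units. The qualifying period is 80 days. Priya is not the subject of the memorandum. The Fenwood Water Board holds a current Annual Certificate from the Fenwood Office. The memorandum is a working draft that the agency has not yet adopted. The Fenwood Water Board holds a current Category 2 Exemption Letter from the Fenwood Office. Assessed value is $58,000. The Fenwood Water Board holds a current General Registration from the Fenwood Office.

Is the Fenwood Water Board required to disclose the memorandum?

Exception (a) requires that disclosure would reveal the identity of a confidential informant; but the memorandum contains no informant information, so (a) is unavailable.
All of (b)'s requirements are met (the memorandum was obtained under a confidentiality agreement; a current General Registration is held; the memorandum is an unadopted draft). Turning to paragraphs (g)–(l): (g) operates against (b): a current Tier C Clearance is held. (h) would limit (g) — the reference index is 730, under the 755 limit — but (i) sets (h) aside: (i) operates against (h): assessed value is $58,000, meeting the $52,500 threshold. (j) would limit (i) — a current Class 5 Registration is held — but (k) sets (j) aside: (k) is engaged — the record's age is 28 years, meeting the 25 years threshold. (l), which would lift (k), does not operate here — the registered capacity is 2,620 units, not less than 2,600 units. Exception (b) does not apply.
Exception (c)'s conditions are all satisfied: the qualifying period is 80 days, below the 110 days limit; a current Annual Certificate is held; a current Provisional Declaration is held. But applying paragraphs (m)–(n): (m) operates against (c): a current Class E Approval is held. (n) is not engaged (Priya is not the subject of the memorandum), so (m) stands. So (c) is unavailable.
Exception (d) requires that the baseline figure is less than 833; but the baseline figure is 1,021, not less than 833, so (d) is unavailable.
No exception displaces § 11.9.

Yes — the Fenwood Water Board must disclose the memorandum.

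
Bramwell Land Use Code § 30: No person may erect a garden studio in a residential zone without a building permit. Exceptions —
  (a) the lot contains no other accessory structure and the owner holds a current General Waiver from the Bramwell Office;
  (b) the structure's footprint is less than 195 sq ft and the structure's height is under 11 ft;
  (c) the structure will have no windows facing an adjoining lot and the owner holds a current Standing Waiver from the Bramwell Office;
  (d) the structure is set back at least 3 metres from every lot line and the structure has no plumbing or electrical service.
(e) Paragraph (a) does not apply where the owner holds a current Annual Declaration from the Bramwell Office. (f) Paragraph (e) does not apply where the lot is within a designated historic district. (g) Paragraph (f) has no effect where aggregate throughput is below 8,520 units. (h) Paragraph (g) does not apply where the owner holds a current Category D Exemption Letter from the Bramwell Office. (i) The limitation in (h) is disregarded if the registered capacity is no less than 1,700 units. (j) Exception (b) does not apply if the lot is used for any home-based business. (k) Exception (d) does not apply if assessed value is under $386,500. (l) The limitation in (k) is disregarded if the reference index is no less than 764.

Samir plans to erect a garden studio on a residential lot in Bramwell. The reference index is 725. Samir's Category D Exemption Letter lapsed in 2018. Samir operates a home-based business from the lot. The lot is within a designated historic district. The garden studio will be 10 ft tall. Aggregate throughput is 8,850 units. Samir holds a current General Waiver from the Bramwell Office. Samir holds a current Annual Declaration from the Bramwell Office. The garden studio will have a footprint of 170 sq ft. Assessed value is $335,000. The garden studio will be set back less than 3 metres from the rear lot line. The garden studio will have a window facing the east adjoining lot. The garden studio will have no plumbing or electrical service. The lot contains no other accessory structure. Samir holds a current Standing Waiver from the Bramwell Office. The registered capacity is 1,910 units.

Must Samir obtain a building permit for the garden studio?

Exception (a)'s conditions are all satisfied: the lot has no other accessory structure; a current General Waiver is held. Considering the limiting provisions: (e) would limit (a) — a current Annual Declaration is held — but (f) sets (e) aside: (f) is triggered — the lot is in a historic district. (g) is not engaged (aggregate throughput is 8,850 units, not below 8,520 units), so (f) stands. Exception (a) stands.
All of (b)'s requirements are met (the structure's footprint is 170 sq ft, less than the 195 sq ft limit; the structure's height is 10 ft, under the 11 ft limit). However, paragraph (j) must be considered: (j) operates against (b): a home-based business operates on the lot. So (b) is unavailable.
Exception (c) does not apply: a window faces an adjoining lot.
Exception (d) requires that the structure is set back at least 3 metres from every lot line; but the rear setback is under 3 m, so (d) is unavailable.

No — exception (a) applies; Samir does not need a building permit.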